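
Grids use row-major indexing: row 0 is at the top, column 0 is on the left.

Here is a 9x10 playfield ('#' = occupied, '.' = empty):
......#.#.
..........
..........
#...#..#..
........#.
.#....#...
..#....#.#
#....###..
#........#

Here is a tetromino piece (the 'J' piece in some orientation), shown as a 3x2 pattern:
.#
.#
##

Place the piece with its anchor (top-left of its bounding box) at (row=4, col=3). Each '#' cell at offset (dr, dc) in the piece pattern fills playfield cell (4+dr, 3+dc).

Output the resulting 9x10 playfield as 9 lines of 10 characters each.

Fill (4+0,3+1) = (4,4)
Fill (4+1,3+1) = (5,4)
Fill (4+2,3+0) = (6,3)
Fill (4+2,3+1) = (6,4)

Answer: ......#.#.
..........
..........
#...#..#..
....#...#.
.#..#.#...
..###..#.#
#....###..
#........#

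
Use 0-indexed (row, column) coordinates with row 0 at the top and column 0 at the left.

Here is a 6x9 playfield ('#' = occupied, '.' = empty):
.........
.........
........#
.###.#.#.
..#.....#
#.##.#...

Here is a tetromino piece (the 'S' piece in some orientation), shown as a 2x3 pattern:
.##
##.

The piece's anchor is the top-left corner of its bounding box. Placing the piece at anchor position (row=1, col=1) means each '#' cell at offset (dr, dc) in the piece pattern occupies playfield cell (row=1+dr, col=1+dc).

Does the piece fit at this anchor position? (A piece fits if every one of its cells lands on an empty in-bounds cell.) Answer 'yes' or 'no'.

Check each piece cell at anchor (1, 1):
  offset (0,1) -> (1,2): empty -> OK
  offset (0,2) -> (1,3): empty -> OK
  offset (1,0) -> (2,1): empty -> OK
  offset (1,1) -> (2,2): empty -> OK
All cells valid: yes

Answer: yes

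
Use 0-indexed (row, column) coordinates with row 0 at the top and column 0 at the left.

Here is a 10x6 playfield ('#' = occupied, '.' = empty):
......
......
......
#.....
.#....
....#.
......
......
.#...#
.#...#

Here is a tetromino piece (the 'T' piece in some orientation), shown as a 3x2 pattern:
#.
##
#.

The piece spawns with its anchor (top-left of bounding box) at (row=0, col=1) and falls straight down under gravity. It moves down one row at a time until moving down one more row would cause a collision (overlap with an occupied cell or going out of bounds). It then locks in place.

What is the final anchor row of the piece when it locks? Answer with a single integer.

Answer: 1

Derivation:
Spawn at (row=0, col=1). Try each row:
  row 0: fits
  row 1: fits
  row 2: blocked -> lock at row 1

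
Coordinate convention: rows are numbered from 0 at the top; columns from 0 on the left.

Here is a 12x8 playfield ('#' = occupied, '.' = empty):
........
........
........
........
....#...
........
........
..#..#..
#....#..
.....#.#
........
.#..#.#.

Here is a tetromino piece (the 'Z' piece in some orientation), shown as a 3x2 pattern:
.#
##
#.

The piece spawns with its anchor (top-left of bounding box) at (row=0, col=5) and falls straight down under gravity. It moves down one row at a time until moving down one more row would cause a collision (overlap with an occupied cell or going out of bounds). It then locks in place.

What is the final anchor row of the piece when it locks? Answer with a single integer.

Answer: 4

Derivation:
Spawn at (row=0, col=5). Try each row:
  row 0: fits
  row 1: fits
  row 2: fits
  row 3: fits
  row 4: fits
  row 5: blocked -> lock at row 4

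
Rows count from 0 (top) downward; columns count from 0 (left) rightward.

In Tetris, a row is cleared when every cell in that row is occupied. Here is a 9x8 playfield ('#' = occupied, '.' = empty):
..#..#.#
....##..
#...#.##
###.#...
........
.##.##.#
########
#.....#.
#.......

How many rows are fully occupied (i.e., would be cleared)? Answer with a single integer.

Answer: 1

Derivation:
Check each row:
  row 0: 5 empty cells -> not full
  row 1: 6 empty cells -> not full
  row 2: 4 empty cells -> not full
  row 3: 4 empty cells -> not full
  row 4: 8 empty cells -> not full
  row 5: 3 empty cells -> not full
  row 6: 0 empty cells -> FULL (clear)
  row 7: 6 empty cells -> not full
  row 8: 7 empty cells -> not full
Total rows cleared: 1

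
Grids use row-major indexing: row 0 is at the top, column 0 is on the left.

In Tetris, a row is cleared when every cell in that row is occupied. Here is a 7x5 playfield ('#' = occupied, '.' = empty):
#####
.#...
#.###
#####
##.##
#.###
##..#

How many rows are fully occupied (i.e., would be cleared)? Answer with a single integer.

Check each row:
  row 0: 0 empty cells -> FULL (clear)
  row 1: 4 empty cells -> not full
  row 2: 1 empty cell -> not full
  row 3: 0 empty cells -> FULL (clear)
  row 4: 1 empty cell -> not full
  row 5: 1 empty cell -> not full
  row 6: 2 empty cells -> not full
Total rows cleared: 2

Answer: 2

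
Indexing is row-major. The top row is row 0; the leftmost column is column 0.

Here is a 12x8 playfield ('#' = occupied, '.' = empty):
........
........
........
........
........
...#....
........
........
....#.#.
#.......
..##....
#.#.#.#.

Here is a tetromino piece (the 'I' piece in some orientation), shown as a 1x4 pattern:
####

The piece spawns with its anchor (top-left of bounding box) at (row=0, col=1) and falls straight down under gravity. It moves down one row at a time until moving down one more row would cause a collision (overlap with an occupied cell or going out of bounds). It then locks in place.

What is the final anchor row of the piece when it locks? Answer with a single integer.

Spawn at (row=0, col=1). Try each row:
  row 0: fits
  row 1: fits
  row 2: fits
  row 3: fits
  row 4: fits
  row 5: blocked -> lock at row 4

Answer: 4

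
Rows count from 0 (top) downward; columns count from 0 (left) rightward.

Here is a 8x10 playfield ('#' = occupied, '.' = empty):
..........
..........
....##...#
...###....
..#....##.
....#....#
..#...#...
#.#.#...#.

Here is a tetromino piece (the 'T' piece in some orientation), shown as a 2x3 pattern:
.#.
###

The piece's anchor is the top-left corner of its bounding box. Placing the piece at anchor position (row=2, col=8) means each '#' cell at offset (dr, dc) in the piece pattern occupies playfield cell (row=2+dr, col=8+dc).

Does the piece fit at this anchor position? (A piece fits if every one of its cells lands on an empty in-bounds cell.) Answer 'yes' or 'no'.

Check each piece cell at anchor (2, 8):
  offset (0,1) -> (2,9): occupied ('#') -> FAIL
  offset (1,0) -> (3,8): empty -> OK
  offset (1,1) -> (3,9): empty -> OK
  offset (1,2) -> (3,10): out of bounds -> FAIL
All cells valid: no

Answer: no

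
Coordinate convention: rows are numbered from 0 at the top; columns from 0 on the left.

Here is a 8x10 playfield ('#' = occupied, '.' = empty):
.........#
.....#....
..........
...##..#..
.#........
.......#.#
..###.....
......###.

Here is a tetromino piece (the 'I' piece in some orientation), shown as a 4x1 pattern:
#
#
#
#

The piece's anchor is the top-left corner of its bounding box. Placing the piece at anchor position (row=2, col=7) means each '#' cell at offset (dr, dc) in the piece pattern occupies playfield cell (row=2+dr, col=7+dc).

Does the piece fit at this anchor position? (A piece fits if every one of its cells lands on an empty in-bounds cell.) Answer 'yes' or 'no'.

Answer: no

Derivation:
Check each piece cell at anchor (2, 7):
  offset (0,0) -> (2,7): empty -> OK
  offset (1,0) -> (3,7): occupied ('#') -> FAIL
  offset (2,0) -> (4,7): empty -> OK
  offset (3,0) -> (5,7): occupied ('#') -> FAIL
All cells valid: no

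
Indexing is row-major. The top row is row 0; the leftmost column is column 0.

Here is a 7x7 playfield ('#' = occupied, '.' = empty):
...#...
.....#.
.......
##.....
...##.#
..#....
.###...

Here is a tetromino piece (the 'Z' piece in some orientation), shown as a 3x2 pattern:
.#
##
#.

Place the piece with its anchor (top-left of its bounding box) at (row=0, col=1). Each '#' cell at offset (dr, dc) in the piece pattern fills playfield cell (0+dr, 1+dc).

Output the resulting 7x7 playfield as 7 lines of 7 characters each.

Answer: ..##...
.##..#.
.#.....
##.....
...##.#
..#....
.###...

Derivation:
Fill (0+0,1+1) = (0,2)
Fill (0+1,1+0) = (1,1)
Fill (0+1,1+1) = (1,2)
Fill (0+2,1+0) = (2,1)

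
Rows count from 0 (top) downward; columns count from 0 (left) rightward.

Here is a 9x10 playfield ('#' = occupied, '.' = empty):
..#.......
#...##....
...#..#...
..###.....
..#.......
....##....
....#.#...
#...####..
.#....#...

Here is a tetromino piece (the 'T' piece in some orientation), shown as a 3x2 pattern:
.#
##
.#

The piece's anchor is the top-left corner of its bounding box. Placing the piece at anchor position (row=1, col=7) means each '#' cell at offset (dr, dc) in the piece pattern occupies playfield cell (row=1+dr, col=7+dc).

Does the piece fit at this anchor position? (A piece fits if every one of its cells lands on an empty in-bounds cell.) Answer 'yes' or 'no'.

Check each piece cell at anchor (1, 7):
  offset (0,1) -> (1,8): empty -> OK
  offset (1,0) -> (2,7): empty -> OK
  offset (1,1) -> (2,8): empty -> OK
  offset (2,1) -> (3,8): empty -> OK
All cells valid: yes

Answer: yes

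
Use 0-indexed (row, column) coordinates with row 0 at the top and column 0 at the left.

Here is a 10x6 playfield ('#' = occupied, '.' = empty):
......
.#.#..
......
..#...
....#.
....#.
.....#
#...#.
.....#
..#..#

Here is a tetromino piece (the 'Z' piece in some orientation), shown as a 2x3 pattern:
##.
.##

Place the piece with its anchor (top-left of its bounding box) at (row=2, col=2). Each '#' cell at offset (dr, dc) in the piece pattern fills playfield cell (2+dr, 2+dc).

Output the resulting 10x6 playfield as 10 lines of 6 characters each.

Fill (2+0,2+0) = (2,2)
Fill (2+0,2+1) = (2,3)
Fill (2+1,2+1) = (3,3)
Fill (2+1,2+2) = (3,4)

Answer: ......
.#.#..
..##..
..###.
....#.
....#.
.....#
#...#.
.....#
..#..#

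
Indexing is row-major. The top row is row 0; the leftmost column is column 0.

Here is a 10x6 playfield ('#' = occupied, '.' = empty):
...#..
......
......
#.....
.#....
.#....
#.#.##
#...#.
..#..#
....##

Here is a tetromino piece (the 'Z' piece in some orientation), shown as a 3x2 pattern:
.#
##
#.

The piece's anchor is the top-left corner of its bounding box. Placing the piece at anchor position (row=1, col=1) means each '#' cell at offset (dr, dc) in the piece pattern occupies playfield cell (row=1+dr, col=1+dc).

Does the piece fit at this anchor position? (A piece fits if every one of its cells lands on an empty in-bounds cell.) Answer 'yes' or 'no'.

Check each piece cell at anchor (1, 1):
  offset (0,1) -> (1,2): empty -> OK
  offset (1,0) -> (2,1): empty -> OK
  offset (1,1) -> (2,2): empty -> OK
  offset (2,0) -> (3,1): empty -> OK
All cells valid: yes

Answer: yes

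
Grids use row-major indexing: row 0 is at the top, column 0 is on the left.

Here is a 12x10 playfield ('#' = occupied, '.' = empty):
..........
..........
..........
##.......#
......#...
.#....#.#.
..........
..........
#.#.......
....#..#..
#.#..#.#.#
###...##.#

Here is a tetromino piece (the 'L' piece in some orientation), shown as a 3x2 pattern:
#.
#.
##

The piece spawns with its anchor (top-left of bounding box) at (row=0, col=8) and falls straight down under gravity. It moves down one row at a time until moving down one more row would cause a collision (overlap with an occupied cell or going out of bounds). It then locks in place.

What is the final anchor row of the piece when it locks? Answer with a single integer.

Spawn at (row=0, col=8). Try each row:
  row 0: fits
  row 1: blocked -> lock at row 0

Answer: 0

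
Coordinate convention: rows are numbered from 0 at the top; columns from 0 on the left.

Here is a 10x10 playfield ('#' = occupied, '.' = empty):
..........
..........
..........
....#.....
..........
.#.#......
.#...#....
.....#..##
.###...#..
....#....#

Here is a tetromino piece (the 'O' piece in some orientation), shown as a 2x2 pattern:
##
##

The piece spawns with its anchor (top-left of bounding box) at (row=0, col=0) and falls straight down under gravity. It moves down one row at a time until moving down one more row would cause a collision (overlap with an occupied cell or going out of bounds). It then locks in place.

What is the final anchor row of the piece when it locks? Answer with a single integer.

Spawn at (row=0, col=0). Try each row:
  row 0: fits
  row 1: fits
  row 2: fits
  row 3: fits
  row 4: blocked -> lock at row 3

Answer: 3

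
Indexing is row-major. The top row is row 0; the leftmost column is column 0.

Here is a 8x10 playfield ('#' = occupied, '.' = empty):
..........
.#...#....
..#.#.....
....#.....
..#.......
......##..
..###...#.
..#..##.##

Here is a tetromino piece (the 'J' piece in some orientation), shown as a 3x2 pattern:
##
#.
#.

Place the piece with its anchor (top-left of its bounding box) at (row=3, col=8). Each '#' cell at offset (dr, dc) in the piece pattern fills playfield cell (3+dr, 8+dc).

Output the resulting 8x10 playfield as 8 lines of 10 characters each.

Answer: ..........
.#...#....
..#.#.....
....#...##
..#.....#.
......###.
..###...#.
..#..##.##

Derivation:
Fill (3+0,8+0) = (3,8)
Fill (3+0,8+1) = (3,9)
Fill (3+1,8+0) = (4,8)
Fill (3+2,8+0) = (5,8)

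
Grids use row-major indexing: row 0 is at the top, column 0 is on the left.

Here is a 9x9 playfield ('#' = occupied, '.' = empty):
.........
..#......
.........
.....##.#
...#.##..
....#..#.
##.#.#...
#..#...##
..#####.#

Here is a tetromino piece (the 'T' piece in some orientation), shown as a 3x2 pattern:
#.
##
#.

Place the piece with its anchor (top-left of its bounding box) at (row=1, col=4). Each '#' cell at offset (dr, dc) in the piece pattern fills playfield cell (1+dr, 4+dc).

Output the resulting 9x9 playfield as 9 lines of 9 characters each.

Answer: .........
..#.#....
....##...
....###.#
...#.##..
....#..#.
##.#.#...
#..#...##
..#####.#

Derivation:
Fill (1+0,4+0) = (1,4)
Fill (1+1,4+0) = (2,4)
Fill (1+1,4+1) = (2,5)
Fill (1+2,4+0) = (3,4)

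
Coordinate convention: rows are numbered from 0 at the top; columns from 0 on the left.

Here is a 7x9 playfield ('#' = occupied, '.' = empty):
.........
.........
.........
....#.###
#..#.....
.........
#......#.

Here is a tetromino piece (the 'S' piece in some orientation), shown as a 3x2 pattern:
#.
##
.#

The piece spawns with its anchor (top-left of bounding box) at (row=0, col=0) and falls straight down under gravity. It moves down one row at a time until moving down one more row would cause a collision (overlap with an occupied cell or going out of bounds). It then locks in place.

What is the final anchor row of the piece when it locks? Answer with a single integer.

Spawn at (row=0, col=0). Try each row:
  row 0: fits
  row 1: fits
  row 2: fits
  row 3: blocked -> lock at row 2

Answer: 2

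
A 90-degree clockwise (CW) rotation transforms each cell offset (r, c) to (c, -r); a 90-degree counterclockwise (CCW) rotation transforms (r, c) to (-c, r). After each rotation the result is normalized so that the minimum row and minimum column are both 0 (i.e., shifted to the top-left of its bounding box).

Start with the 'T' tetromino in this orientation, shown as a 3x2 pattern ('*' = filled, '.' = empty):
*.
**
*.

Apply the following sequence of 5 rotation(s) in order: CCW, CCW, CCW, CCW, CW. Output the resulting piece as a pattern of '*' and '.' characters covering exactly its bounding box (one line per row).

Start:
*.
**
*.
After rotation 1 (CCW):
.*.
***
After rotation 2 (CCW):
.*
**
.*
After rotation 3 (CCW):
***
.*.
After rotation 4 (CCW):
*.
**
*.
After rotation 5 (CW):
***
.*.

Answer: ***
.*.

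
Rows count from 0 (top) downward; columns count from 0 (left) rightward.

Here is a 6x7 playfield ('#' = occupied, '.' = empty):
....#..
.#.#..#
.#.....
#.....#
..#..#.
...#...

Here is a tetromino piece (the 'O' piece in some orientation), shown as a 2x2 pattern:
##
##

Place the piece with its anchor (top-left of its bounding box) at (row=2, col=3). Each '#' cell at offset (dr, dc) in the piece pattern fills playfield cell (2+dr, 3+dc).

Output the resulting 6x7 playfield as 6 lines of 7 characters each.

Fill (2+0,3+0) = (2,3)
Fill (2+0,3+1) = (2,4)
Fill (2+1,3+0) = (3,3)
Fill (2+1,3+1) = (3,4)

Answer: ....#..
.#.#..#
.#.##..
#..##.#
..#..#.
...#...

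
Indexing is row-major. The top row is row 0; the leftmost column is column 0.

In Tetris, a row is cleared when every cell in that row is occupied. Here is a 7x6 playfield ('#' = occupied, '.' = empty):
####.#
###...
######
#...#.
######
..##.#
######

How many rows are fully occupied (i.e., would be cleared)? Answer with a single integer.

Check each row:
  row 0: 1 empty cell -> not full
  row 1: 3 empty cells -> not full
  row 2: 0 empty cells -> FULL (clear)
  row 3: 4 empty cells -> not full
  row 4: 0 empty cells -> FULL (clear)
  row 5: 3 empty cells -> not full
  row 6: 0 empty cells -> FULL (clear)
Total rows cleared: 3

Answer: 3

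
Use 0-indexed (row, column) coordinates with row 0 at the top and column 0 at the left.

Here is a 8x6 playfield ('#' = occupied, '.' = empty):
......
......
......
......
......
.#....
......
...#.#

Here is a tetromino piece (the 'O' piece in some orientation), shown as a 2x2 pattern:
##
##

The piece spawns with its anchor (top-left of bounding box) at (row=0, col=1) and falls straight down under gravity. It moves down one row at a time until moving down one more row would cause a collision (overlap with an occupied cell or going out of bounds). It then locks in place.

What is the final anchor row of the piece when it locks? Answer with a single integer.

Answer: 3

Derivation:
Spawn at (row=0, col=1). Try each row:
  row 0: fits
  row 1: fits
  row 2: fits
  row 3: fits
  row 4: blocked -> lock at row 3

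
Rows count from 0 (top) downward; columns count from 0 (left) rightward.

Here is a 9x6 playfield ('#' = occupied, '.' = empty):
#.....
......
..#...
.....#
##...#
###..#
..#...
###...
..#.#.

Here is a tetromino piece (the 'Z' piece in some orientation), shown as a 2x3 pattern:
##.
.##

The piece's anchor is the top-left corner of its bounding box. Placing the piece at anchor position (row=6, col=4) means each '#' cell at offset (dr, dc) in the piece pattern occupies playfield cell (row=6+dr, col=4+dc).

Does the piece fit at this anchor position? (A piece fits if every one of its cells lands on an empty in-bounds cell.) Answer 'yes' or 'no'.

Check each piece cell at anchor (6, 4):
  offset (0,0) -> (6,4): empty -> OK
  offset (0,1) -> (6,5): empty -> OK
  offset (1,1) -> (7,5): empty -> OK
  offset (1,2) -> (7,6): out of bounds -> FAIL
All cells valid: no

Answer: no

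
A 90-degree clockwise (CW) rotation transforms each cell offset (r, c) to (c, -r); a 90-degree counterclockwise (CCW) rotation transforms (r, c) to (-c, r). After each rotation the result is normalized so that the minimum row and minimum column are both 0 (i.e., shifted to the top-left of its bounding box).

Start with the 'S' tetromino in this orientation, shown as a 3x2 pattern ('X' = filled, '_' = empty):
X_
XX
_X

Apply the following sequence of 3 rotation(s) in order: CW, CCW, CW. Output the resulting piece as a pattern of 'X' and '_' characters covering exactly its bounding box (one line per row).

Start:
X_
XX
_X
After rotation 1 (CW):
_XX
XX_
After rotation 2 (CCW):
X_
XX
_X
After rotation 3 (CW):
_XX
XX_

Answer: _XX
XX_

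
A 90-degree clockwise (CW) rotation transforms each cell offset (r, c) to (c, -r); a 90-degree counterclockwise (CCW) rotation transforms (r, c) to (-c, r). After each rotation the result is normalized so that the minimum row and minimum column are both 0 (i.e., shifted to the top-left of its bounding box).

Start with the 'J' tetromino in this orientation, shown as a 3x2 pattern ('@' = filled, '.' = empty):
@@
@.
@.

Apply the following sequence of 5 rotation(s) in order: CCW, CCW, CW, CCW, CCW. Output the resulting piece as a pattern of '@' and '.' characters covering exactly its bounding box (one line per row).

Answer: @@@
..@

Derivation:
Start:
@@
@.
@.
After rotation 1 (CCW):
@..
@@@
After rotation 2 (CCW):
.@
.@
@@
After rotation 3 (CW):
@..
@@@
After rotation 4 (CCW):
.@
.@
@@
After rotation 5 (CCW):
@@@
..@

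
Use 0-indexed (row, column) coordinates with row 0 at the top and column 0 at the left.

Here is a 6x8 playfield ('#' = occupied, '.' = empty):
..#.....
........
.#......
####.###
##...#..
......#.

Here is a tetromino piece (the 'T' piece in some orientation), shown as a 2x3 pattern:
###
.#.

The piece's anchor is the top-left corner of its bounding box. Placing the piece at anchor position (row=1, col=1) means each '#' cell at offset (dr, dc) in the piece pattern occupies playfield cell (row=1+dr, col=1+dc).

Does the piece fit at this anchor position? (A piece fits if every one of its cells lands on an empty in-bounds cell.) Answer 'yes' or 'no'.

Answer: yes

Derivation:
Check each piece cell at anchor (1, 1):
  offset (0,0) -> (1,1): empty -> OK
  offset (0,1) -> (1,2): empty -> OK
  offset (0,2) -> (1,3): empty -> OK
  offset (1,1) -> (2,2): empty -> OK
All cells valid: yes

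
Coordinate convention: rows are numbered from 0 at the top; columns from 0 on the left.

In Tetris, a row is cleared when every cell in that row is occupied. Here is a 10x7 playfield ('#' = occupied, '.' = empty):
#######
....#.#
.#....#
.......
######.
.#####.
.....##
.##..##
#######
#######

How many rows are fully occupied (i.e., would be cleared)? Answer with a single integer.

Answer: 3

Derivation:
Check each row:
  row 0: 0 empty cells -> FULL (clear)
  row 1: 5 empty cells -> not full
  row 2: 5 empty cells -> not full
  row 3: 7 empty cells -> not full
  row 4: 1 empty cell -> not full
  row 5: 2 empty cells -> not full
  row 6: 5 empty cells -> not full
  row 7: 3 empty cells -> not full
  row 8: 0 empty cells -> FULL (clear)
  row 9: 0 empty cells -> FULL (clear)
Total rows cleared: 3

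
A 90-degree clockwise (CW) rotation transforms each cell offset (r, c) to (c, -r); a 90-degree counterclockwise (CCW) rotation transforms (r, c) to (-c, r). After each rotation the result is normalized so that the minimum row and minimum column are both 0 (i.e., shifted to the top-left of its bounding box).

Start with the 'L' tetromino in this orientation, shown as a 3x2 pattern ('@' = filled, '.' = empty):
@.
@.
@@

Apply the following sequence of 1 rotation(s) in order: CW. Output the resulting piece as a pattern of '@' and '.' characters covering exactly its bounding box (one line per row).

Answer: @@@
@..

Derivation:
Start:
@.
@.
@@
After rotation 1 (CW):
@@@
@..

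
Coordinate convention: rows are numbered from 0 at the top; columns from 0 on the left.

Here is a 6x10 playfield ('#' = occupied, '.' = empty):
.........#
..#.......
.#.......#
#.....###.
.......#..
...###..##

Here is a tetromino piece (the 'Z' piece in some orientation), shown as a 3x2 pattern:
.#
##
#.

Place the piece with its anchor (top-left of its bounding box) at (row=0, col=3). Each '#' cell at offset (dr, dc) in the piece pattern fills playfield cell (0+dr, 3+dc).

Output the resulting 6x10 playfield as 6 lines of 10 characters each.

Answer: ....#....#
..###.....
.#.#.....#
#.....###.
.......#..
...###..##

Derivation:
Fill (0+0,3+1) = (0,4)
Fill (0+1,3+0) = (1,3)
Fill (0+1,3+1) = (1,4)
Fill (0+2,3+0) = (2,3)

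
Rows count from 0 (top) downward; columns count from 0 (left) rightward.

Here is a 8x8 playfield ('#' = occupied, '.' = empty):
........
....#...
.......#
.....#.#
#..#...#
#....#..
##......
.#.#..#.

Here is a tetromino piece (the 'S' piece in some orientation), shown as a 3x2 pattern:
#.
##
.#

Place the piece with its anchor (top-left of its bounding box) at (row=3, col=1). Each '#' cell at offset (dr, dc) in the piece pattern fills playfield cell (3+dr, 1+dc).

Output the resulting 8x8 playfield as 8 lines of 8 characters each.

Fill (3+0,1+0) = (3,1)
Fill (3+1,1+0) = (4,1)
Fill (3+1,1+1) = (4,2)
Fill (3+2,1+1) = (5,2)

Answer: ........
....#...
.......#
.#...#.#
####...#
#.#..#..
##......
.#.#..#.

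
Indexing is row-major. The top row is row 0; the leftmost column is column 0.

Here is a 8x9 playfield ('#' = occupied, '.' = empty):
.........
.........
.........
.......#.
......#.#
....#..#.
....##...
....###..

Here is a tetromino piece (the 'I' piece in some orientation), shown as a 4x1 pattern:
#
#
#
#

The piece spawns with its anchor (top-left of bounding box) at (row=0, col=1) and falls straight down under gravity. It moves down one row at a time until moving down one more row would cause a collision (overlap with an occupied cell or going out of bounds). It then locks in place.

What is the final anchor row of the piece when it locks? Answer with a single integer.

Spawn at (row=0, col=1). Try each row:
  row 0: fits
  row 1: fits
  row 2: fits
  row 3: fits
  row 4: fits
  row 5: blocked -> lock at row 4

Answer: 4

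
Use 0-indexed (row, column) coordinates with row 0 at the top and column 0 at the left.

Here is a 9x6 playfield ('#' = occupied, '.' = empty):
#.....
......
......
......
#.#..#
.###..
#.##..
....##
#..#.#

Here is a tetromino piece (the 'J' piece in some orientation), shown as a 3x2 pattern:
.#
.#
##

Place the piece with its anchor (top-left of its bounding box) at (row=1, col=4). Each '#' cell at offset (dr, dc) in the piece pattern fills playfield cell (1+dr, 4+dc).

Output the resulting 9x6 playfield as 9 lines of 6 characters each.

Fill (1+0,4+1) = (1,5)
Fill (1+1,4+1) = (2,5)
Fill (1+2,4+0) = (3,4)
Fill (1+2,4+1) = (3,5)

Answer: #.....
.....#
.....#
....##
#.#..#
.###..
#.##..
....##
#..#.#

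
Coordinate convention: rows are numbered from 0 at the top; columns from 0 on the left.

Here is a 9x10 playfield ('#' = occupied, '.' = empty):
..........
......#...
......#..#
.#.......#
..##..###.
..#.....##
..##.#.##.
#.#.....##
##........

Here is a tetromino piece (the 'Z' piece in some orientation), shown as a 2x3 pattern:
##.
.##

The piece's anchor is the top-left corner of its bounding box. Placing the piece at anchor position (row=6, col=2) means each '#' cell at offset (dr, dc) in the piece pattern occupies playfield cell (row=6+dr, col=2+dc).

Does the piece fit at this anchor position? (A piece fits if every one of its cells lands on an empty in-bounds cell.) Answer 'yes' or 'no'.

Check each piece cell at anchor (6, 2):
  offset (0,0) -> (6,2): occupied ('#') -> FAIL
  offset (0,1) -> (6,3): occupied ('#') -> FAIL
  offset (1,1) -> (7,3): empty -> OK
  offset (1,2) -> (7,4): empty -> OK
All cells valid: no

Answer: no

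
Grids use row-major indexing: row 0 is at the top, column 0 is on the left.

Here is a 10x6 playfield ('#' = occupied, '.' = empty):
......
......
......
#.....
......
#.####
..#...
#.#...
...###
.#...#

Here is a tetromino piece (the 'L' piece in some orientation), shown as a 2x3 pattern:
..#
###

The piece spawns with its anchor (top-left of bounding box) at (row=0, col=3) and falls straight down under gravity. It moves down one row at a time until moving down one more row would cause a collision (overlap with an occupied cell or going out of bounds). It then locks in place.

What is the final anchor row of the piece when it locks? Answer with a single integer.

Spawn at (row=0, col=3). Try each row:
  row 0: fits
  row 1: fits
  row 2: fits
  row 3: fits
  row 4: blocked -> lock at row 3

Answer: 3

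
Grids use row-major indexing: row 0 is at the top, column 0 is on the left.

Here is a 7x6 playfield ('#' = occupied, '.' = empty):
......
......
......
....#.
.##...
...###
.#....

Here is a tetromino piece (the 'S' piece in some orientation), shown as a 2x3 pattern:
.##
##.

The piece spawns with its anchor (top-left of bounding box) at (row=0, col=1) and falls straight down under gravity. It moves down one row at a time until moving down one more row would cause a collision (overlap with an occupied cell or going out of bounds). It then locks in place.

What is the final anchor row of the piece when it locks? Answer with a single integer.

Answer: 2

Derivation:
Spawn at (row=0, col=1). Try each row:
  row 0: fits
  row 1: fits
  row 2: fits
  row 3: blocked -> lock at row 2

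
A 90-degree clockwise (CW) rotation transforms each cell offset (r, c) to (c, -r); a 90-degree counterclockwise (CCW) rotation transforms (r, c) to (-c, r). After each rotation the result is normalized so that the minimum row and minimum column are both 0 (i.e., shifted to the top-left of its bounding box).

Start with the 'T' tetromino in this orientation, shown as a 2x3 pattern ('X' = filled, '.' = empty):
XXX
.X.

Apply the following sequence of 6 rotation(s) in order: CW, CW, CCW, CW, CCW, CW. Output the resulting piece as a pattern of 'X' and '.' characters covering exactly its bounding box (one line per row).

Answer: .X.
XXX

Derivation:
Start:
XXX
.X.
After rotation 1 (CW):
.X
XX
.X
After rotation 2 (CW):
.X.
XXX
After rotation 3 (CCW):
.X
XX
.X
After rotation 4 (CW):
.X.
XXX
After rotation 5 (CCW):
.X
XX
.X
After rotation 6 (CW):
.X.
XXX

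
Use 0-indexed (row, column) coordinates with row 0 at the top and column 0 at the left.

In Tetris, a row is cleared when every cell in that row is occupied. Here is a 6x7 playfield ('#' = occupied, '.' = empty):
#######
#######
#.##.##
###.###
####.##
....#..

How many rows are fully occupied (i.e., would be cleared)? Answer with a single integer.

Answer: 2

Derivation:
Check each row:
  row 0: 0 empty cells -> FULL (clear)
  row 1: 0 empty cells -> FULL (clear)
  row 2: 2 empty cells -> not full
  row 3: 1 empty cell -> not full
  row 4: 1 empty cell -> not full
  row 5: 6 empty cells -> not full
Total rows cleared: 2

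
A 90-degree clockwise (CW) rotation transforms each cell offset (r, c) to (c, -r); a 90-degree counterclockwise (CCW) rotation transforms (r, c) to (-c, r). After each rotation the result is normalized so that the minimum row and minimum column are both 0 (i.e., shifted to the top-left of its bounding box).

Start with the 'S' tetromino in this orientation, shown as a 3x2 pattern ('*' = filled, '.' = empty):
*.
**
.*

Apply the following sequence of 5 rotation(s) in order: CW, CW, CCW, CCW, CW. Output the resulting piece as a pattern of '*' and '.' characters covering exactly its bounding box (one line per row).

Start:
*.
**
.*
After rotation 1 (CW):
.**
**.
After rotation 2 (CW):
*.
**
.*
After rotation 3 (CCW):
.**
**.
After rotation 4 (CCW):
*.
**
.*
After rotation 5 (CW):
.**
**.

Answer: .**
**.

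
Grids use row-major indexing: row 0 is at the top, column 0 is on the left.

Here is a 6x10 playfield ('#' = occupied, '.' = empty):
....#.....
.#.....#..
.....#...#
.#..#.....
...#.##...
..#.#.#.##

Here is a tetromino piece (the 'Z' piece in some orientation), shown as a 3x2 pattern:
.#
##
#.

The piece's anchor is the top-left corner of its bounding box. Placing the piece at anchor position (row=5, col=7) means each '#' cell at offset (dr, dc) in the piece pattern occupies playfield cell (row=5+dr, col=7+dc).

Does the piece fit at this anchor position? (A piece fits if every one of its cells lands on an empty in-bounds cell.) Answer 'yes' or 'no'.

Check each piece cell at anchor (5, 7):
  offset (0,1) -> (5,8): occupied ('#') -> FAIL
  offset (1,0) -> (6,7): out of bounds -> FAIL
  offset (1,1) -> (6,8): out of bounds -> FAIL
  offset (2,0) -> (7,7): out of bounds -> FAIL
All cells valid: no

Answer: no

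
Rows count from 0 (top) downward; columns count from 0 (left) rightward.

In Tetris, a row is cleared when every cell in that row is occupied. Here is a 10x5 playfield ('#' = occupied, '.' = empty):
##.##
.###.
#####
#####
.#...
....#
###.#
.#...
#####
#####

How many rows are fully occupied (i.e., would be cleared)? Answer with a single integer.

Answer: 4

Derivation:
Check each row:
  row 0: 1 empty cell -> not full
  row 1: 2 empty cells -> not full
  row 2: 0 empty cells -> FULL (clear)
  row 3: 0 empty cells -> FULL (clear)
  row 4: 4 empty cells -> not full
  row 5: 4 empty cells -> not full
  row 6: 1 empty cell -> not full
  row 7: 4 empty cells -> not full
  row 8: 0 empty cells -> FULL (clear)
  row 9: 0 empty cells -> FULL (clear)
Total rows cleared: 4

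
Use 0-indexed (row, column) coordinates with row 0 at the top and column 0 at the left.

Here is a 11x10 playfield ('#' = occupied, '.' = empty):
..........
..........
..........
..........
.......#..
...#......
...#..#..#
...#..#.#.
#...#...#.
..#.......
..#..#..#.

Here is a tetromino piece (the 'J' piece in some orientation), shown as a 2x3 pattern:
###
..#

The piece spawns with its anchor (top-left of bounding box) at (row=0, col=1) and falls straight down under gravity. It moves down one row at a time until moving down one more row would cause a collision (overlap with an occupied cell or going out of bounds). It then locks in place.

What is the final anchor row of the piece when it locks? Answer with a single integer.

Spawn at (row=0, col=1). Try each row:
  row 0: fits
  row 1: fits
  row 2: fits
  row 3: fits
  row 4: blocked -> lock at row 3

Answer: 3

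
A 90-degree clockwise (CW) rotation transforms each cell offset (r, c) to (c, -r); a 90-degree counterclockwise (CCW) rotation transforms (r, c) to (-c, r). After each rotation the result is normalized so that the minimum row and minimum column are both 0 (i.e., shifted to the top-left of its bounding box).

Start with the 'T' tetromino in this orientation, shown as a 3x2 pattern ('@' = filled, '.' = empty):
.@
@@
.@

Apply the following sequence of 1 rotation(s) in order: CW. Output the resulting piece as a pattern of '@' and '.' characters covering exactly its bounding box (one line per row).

Start:
.@
@@
.@
After rotation 1 (CW):
.@.
@@@

Answer: .@.
@@@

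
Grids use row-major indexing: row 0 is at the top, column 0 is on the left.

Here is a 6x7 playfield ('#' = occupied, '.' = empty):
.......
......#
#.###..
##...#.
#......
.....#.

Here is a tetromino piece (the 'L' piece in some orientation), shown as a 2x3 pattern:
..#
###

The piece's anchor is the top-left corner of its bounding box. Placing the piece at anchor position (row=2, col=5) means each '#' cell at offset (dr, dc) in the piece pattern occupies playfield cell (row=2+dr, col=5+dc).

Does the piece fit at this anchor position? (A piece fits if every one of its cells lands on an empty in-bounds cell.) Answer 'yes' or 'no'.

Answer: no

Derivation:
Check each piece cell at anchor (2, 5):
  offset (0,2) -> (2,7): out of bounds -> FAIL
  offset (1,0) -> (3,5): occupied ('#') -> FAIL
  offset (1,1) -> (3,6): empty -> OK
  offset (1,2) -> (3,7): out of bounds -> FAIL
All cells valid: no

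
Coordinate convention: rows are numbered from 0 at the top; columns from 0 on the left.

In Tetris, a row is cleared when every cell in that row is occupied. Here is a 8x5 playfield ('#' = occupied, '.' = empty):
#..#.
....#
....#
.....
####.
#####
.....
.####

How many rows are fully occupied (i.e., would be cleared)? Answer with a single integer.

Answer: 1

Derivation:
Check each row:
  row 0: 3 empty cells -> not full
  row 1: 4 empty cells -> not full
  row 2: 4 empty cells -> not full
  row 3: 5 empty cells -> not full
  row 4: 1 empty cell -> not full
  row 5: 0 empty cells -> FULL (clear)
  row 6: 5 empty cells -> not full
  row 7: 1 empty cell -> not full
Total rows cleared: 1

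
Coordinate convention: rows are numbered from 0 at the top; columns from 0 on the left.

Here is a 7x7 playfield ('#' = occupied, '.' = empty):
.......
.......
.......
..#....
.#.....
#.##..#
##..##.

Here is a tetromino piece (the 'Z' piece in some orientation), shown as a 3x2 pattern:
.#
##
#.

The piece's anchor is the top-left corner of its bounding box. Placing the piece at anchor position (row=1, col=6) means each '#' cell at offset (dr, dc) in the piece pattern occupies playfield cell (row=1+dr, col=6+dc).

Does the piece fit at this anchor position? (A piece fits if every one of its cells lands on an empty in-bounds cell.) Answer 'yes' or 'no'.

Check each piece cell at anchor (1, 6):
  offset (0,1) -> (1,7): out of bounds -> FAIL
  offset (1,0) -> (2,6): empty -> OK
  offset (1,1) -> (2,7): out of bounds -> FAIL
  offset (2,0) -> (3,6): empty -> OK
All cells valid: no

Answer: no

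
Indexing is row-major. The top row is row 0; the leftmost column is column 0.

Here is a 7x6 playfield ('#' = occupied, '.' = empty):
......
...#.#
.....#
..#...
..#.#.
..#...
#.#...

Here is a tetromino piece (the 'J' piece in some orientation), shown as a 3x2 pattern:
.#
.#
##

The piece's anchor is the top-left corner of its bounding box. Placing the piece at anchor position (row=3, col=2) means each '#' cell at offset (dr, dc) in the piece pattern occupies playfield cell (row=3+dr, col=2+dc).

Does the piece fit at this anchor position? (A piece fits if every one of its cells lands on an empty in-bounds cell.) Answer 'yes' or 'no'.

Answer: no

Derivation:
Check each piece cell at anchor (3, 2):
  offset (0,1) -> (3,3): empty -> OK
  offset (1,1) -> (4,3): empty -> OK
  offset (2,0) -> (5,2): occupied ('#') -> FAIL
  offset (2,1) -> (5,3): empty -> OK
All cells valid: no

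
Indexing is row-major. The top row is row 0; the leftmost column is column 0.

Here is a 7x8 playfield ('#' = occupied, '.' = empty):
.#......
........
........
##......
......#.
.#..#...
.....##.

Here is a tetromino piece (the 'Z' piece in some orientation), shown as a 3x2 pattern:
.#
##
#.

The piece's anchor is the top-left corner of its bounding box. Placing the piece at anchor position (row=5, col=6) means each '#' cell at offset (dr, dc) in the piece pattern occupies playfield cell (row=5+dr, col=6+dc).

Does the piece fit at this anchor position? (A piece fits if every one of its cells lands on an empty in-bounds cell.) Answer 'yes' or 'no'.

Answer: no

Derivation:
Check each piece cell at anchor (5, 6):
  offset (0,1) -> (5,7): empty -> OK
  offset (1,0) -> (6,6): occupied ('#') -> FAIL
  offset (1,1) -> (6,7): empty -> OK
  offset (2,0) -> (7,6): out of bounds -> FAIL
All cells valid: no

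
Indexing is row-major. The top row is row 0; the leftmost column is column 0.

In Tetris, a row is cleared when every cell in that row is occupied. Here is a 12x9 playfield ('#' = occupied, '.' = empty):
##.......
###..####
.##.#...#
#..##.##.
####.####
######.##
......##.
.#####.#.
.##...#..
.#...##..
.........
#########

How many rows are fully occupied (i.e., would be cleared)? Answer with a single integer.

Check each row:
  row 0: 7 empty cells -> not full
  row 1: 2 empty cells -> not full
  row 2: 5 empty cells -> not full
  row 3: 4 empty cells -> not full
  row 4: 1 empty cell -> not full
  row 5: 1 empty cell -> not full
  row 6: 7 empty cells -> not full
  row 7: 3 empty cells -> not full
  row 8: 6 empty cells -> not full
  row 9: 6 empty cells -> not full
  row 10: 9 empty cells -> not full
  row 11: 0 empty cells -> FULL (clear)
Total rows cleared: 1

Answer: 1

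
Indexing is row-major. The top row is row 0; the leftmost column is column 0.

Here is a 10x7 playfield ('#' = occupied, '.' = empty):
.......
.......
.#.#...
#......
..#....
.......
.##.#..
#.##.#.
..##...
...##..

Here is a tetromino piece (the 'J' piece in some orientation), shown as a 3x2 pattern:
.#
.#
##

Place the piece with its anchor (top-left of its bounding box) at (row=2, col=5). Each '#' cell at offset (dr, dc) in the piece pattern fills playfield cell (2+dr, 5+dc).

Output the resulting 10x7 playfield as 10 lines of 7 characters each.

Fill (2+0,5+1) = (2,6)
Fill (2+1,5+1) = (3,6)
Fill (2+2,5+0) = (4,5)
Fill (2+2,5+1) = (4,6)

Answer: .......
.......
.#.#..#
#.....#
..#..##
.......
.##.#..
#.##.#.
..##...
...##..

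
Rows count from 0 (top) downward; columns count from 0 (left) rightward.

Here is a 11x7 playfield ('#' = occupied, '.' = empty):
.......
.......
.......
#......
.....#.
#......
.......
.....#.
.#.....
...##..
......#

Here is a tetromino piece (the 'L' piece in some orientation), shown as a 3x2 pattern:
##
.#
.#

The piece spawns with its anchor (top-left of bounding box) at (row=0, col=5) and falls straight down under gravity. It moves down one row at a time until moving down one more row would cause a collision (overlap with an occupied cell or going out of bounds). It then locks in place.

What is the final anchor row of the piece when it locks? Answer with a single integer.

Spawn at (row=0, col=5). Try each row:
  row 0: fits
  row 1: fits
  row 2: fits
  row 3: fits
  row 4: blocked -> lock at row 3

Answer: 3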